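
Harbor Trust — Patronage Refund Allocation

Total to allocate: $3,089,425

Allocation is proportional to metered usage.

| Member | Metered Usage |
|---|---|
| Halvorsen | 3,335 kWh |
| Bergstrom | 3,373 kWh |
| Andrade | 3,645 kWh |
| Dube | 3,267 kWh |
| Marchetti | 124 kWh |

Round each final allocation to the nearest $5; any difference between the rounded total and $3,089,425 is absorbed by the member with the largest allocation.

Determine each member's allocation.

Total metered usage = 13,744.
Unrounded shares: Halvorsen 3,335/13,744 × $3,089,425 = 749,653.11; Bergstrom 3,373/13,744 × $3,089,425 = 758,194.89; Andrade 3,645/13,744 × $3,089,425 = 819,336.01; Dube 3,267/13,744 × $3,089,425 = 734,367.83; Marchetti 124/13,744 × $3,089,425 = 27,873.16.
Rounded to nearest $5: Halvorsen $749,655; Bergstrom $758,195; Andrade $819,335; Dube $734,370; Marchetti $27,875. Sum = $3,089,430.
Difference $3,089,425 − $3,089,430 = −$5 applied to largest allocation (Andrade): Andrade becomes $819,330.

Halvorsen: $749,655 | Bergstrom: $758,195 | Andrade: $819,330 | Dube: $734,370 | Marchetti: $27,875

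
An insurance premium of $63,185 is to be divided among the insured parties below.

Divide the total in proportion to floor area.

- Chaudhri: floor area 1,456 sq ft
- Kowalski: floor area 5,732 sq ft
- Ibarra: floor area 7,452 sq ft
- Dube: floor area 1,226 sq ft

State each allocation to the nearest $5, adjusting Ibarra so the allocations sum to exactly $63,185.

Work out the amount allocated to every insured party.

Combined floor area = 15,866.
Proportional shares: Chaudhri 1,456/15,866 × $63,185 = 5,798.40; Kowalski 5,732/15,866 × $63,185 = 22,827.20; Ibarra 7,452/15,866 × $63,185 = 29,676.96; Dube 1,226/15,866 × $63,185 = 4,882.44.
At nearest $5: Chaudhri $5,800; Kowalski $22,825; Ibarra $29,675; Dube $4,880. Sum = $63,180.
Difference $63,185 − $63,180 = +$5 applied to Ibarra: Ibarra becomes $29,680.

Chaudhri: $5,800 | Kowalski: $22,825 | Ibarra: $29,680 | Dube: $4,880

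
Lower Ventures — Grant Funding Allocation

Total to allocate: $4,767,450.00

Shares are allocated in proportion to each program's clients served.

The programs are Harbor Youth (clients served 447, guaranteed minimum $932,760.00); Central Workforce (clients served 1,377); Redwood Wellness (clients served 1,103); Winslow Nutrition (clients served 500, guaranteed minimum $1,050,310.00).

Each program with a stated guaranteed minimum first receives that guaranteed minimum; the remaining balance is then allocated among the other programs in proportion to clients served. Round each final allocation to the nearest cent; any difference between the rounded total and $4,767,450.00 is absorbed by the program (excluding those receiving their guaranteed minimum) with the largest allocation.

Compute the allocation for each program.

Harbor Youth: $932,760.00; Central Workforce: $1,546,004.54; Redwood Wellness: $1,238,375.46; Winslow Nutrition: $1,050,310.00

Minimums first: Harbor Youth $932,760.00; Winslow Nutrition $1,050,310.00. Residual $2,784,380.00.
Residual split over remaining clients served 2,480: Central Workforce 1,546,004.5403 → $1,546,004.54; Redwood Wellness 1,238,375.4597 → $1,238,375.46.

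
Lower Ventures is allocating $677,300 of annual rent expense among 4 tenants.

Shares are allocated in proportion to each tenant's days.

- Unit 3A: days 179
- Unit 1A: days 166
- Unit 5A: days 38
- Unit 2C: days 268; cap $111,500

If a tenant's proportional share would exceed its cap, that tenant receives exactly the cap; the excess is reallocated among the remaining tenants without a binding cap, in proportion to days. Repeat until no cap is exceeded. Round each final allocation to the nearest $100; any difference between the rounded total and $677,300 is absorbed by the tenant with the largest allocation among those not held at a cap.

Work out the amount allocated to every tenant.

Days total: 651.
Unconstrained shares: Unit 3A 186,231.49; Unit 1A 172,706.30; Unit 5A 39,535.18; Unit 2C 278,827.04.
Capped: Unit 2C ($111,500); residual $565,800 reallocated over remaining days 383.
Shares after redistribution: Unit 3A 264,433.94 → $264,400; Unit 1A 245,229.24 → $245,200; Unit 5A 56,136.81 → $56,100.
Rounding difference +$100 applied to Unit 3A → $264,500.

Unit 3A: $264,500 · Unit 1A: $245,200 · Unit 5A: $56,100 · Unit 2C: $111,500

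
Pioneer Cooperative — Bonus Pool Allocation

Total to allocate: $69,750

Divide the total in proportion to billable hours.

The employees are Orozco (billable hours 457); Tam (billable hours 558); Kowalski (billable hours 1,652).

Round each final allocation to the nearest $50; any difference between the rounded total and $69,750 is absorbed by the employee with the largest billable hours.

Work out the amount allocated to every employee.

Orozco: $11,950; Tam: $14,600; Kowalski: $43,200

Combined billable hours = 457 + 558 + 1,652 = 2,667.
Unrounded shares: Orozco 11,951.91; Tam 14,593.36; Kowalski 43,204.72.
At nearest $50: Orozco $11,950; Tam $14,600; Kowalski $43,200. Sum = $69,750.
Sum already equals the total — no adjustment.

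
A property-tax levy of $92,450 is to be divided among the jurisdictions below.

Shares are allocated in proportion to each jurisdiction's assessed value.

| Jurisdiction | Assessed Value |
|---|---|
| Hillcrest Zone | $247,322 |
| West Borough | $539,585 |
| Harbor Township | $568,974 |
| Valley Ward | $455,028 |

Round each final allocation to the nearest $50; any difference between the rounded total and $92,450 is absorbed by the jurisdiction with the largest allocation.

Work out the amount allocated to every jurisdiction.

Hillcrest Zone: $12,650; West Borough: $27,550; Harbor Township: $29,000; Valley Ward: $23,250

Assessed value total: 1,810,909.
Raw shares: Hillcrest Zone 247,322/1,810,909 × $92,450 = 12,626.21; West Borough 539,585/1,810,909 × $92,450 = 27,546.74; Harbor Township 568,974/1,810,909 × $92,450 = 29,047.10; Valley Ward 455,028/1,810,909 × $92,450 = 23,229.96.
After rounding ($50): Hillcrest Zone $12,650; West Borough $27,550; Harbor Township $29,050; Valley Ward $23,250. Sum = $92,500.
Difference $92,450 − $92,500 = −$50 applied to largest allocation (Harbor Township): Harbor Township becomes $29,000.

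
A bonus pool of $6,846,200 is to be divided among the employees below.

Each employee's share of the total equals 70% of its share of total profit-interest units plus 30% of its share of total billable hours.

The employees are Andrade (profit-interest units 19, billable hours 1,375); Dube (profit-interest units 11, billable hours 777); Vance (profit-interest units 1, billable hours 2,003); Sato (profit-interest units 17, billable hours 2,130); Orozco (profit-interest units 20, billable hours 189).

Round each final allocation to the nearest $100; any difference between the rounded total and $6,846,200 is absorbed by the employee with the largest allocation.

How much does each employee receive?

Totals — profit-interest units 68, billable hours 6,474.
Composite weights (70% profit-interest units + 30% billable hours): Andrade 0.2593; Dube 0.1492; Vance 0.1031; Sato 0.2737; Orozco 0.2146.
Proportional shares: Andrade 1,775,251.42; Dube 1,021,732.74; Vance 705,922.23; Sato 1,873,822.07; Orozco 1,469,471.53.
Rounded to nearest $100: Andrade $1,775,300; Dube $1,021,700; Vance $705,900; Sato $1,873,800; Orozco $1,469,500. Sum = $6,846,200.
Sum already equals the total — no adjustment.

Andrade: $1,775,300 · Dube: $1,021,700 · Vance: $705,900 · Sato: $1,873,800 · Orozco: $1,469,500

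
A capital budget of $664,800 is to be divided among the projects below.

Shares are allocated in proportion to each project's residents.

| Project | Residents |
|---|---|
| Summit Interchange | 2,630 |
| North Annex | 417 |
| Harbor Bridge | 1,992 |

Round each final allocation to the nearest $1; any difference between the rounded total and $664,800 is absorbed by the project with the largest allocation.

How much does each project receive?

Summit Interchange: $346,979 · North Annex: $55,015 · Harbor Bridge: $262,806

Residents total: 5,039.
Raw shares: Summit Interchange 2,630/5,039 × $664,800 = 346,978.37; North Annex 417/5,039 × $664,800 = 55,015.20; Harbor Bridge 1,992/5,039 × $664,800 = 262,806.43.
At nearest $1: Summit Interchange $346,978; North Annex $55,015; Harbor Bridge $262,806. Sum = $664,799.
Difference $664,800 − $664,799 = +$1 applied to largest allocation (Summit Interchange): Summit Interchange becomes $346,979.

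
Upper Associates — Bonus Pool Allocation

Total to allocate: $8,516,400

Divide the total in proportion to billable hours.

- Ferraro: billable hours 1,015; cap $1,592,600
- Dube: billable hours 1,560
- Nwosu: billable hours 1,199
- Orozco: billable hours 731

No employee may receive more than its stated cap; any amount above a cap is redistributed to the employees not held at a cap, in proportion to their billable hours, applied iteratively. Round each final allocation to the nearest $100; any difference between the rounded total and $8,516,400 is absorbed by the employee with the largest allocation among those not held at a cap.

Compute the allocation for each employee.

Billable hours total: 4,505.
Unconstrained shares: Ferraro 1,918,789.35; Dube 2,949,075.25; Nwosu 2,266,628.99; Orozco 1,381,906.42.
Capped: Ferraro ($1,592,600); balance $6,923,800 reallocated over remaining billable hours 3,490.
Redistributed shares: Dube 3,094,879.08 → $3,094,900; Nwosu 2,378,692.32 → $2,378,700; Orozco 1,450,228.60 → $1,450,200.

Ferraro: $1,592,600 · Dube: $3,094,900 · Nwosu: $2,378,700 · Orozco: $1,450,200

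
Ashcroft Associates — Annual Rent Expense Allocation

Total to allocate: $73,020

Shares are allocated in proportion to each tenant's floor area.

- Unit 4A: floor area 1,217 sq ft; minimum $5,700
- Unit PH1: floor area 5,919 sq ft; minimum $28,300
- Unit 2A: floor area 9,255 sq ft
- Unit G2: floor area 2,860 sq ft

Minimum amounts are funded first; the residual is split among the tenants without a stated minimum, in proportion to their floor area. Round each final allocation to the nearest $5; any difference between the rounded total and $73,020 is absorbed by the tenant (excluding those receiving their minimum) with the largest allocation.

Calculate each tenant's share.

Unit 4A: $5,700; Unit PH1: $28,300; Unit 2A: $29,810; Unit G2: $9,210

Fund the minimums — Unit 4A $5,700; Unit PH1 $28,300. Remaining pool $39,020.
Remaining pool split over remaining floor area 12,115: Unit 2A 29,808.51 → $29,810; Unit G2 9,211.49 → $9,210.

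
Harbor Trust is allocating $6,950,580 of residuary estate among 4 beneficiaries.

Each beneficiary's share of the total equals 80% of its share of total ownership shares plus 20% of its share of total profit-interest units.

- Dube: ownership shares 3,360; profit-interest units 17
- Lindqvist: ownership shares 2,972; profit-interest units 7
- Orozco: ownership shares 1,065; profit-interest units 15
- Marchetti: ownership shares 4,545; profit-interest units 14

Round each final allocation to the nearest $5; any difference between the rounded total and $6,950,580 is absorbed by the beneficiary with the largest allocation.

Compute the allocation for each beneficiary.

Dube: $2,010,380; Lindqvist: $1,567,430; Orozco: $889,315; Marchetti: $2,483,455

Ownership shares total 11,942; profit-interest units total 53.
Combined weights (80% ownership shares + 20% profit-interest units): Dube 0.2892; Lindqvist 0.2255; Orozco 0.1279; Marchetti 0.3573.
Raw shares: Dube 2,010,377.89; Lindqvist 1,567,430.32; Orozco 889,317.03; Marchetti 2,483,454.76.
Rounded to nearest $5: Dube $2,010,380; Lindqvist $1,567,430; Orozco $889,315; Marchetti $2,483,455. Sum = $6,950,580.
Sum already equals the total — no adjustment.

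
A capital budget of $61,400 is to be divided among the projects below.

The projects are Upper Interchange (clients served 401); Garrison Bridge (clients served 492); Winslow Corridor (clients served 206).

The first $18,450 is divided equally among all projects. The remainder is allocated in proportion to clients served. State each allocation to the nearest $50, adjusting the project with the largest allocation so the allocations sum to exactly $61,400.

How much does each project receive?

Equal tier: $18,450 ÷ 3 = $6,150 apiece.
Remainder $42,950 by clients served (total 1,099): Upper Interchange 15,671.47 → $15,650; Garrison Bridge 19,227.84 → $19,250; Winslow Corridor 8,050.68 → $8,050.
Totals: Upper Interchange $6,150 + $15,650 = $21,800; Garrison Bridge $6,150 + $19,250 = $25,400; Winslow Corridor $6,150 + $8,050 = $14,200.

Upper Interchange: $21,800 · Garrison Bridge: $25,400 · Winslow Corridor: $14,200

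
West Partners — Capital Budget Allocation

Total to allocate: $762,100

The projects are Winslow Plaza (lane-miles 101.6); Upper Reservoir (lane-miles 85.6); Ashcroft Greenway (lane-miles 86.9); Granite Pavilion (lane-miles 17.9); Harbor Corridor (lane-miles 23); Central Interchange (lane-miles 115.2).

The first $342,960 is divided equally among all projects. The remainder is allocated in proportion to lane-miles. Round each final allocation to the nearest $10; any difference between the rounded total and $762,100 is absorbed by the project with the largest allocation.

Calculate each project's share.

Winslow Plaza: $156,150; Upper Reservoir: $140,560; Ashcroft Greenway: $141,830; Granite Pavilion: $74,600; Harbor Corridor: $79,570; Central Interchange: $169,390

Equal tier: $342,960 ÷ 6 = $57,160 apiece.
Remainder $419,140 by lane-miles (total 430.2): Winslow Plaza 98,987.97 → $98,990; Upper Reservoir 83,399.31 → $83,400; Ashcroft Greenway 84,665.89 → $84,670; Granite Pavilion 17,439.81 → $17,440; Harbor Corridor 22,408.69 → $22,410; Central Interchange 112,238.33 → $112,240.
Rounding difference −$10 on remainder applied to Central Interchange.
Totals: Winslow Plaza $57,160 + $98,990 = $156,150; Upper Reservoir $57,160 + $83,400 = $140,560; Ashcroft Greenway $57,160 + $84,670 = $141,830; Granite Pavilion $57,160 + $17,440 = $74,600; Harbor Corridor $57,160 + $22,410 = $79,570; Central Interchange $57,160 + $112,230 = $169,390.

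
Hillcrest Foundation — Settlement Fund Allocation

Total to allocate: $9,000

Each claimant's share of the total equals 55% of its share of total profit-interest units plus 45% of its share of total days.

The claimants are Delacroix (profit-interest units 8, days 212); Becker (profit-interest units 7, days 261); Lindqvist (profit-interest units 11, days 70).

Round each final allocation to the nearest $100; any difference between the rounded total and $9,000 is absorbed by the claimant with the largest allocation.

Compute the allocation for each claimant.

Delacroix: $3,100; Becker: $3,300; Lindqvist: $2,600

Totals — profit-interest units 26, days 543.
Composite weights (55% profit-interest units + 45% days): Delacroix 0.3449; Becker 0.3644; Lindqvist 0.2907.
Raw shares: Delacroix 3,104.29; Becker 3,279.38; Lindqvist 2,616.33.
At nearest $100: Delacroix $3,100; Becker $3,300; Lindqvist $2,600. Sum = $9,000.
No rounding difference to absorb.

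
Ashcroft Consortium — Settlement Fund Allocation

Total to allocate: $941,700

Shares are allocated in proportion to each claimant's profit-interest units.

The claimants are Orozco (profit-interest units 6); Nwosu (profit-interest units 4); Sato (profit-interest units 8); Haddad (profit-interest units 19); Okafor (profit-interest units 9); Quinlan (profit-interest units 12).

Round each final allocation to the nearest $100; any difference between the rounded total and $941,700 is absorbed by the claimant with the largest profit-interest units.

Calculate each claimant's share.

Sum of profit-interest units: 58.
Pro-rata amounts: Orozco 6/58 × $941,700 = 97,417.24; Nwosu 4/58 × $941,700 = 64,944.83; Sato 8/58 × $941,700 = 129,889.66; Haddad 19/58 × $941,700 = 308,487.93; Okafor 9/58 × $941,700 = 146,125.86; Quinlan 12/58 × $941,700 = 194,834.48.
After rounding ($100): Orozco $97,400; Nwosu $64,900; Sato $129,900; Haddad $308,500; Okafor $146,100; Quinlan $194,800. Sum = $941,600.
Difference $941,700 − $941,600 = +$100 applied to largest profit-interest units (Haddad): Haddad becomes $308,600.

Orozco: $97,400 | Nwosu: $64,900 | Sato: $129,900 | Haddad: $308,600 | Okafor: $146,100 | Quinlan: $194,800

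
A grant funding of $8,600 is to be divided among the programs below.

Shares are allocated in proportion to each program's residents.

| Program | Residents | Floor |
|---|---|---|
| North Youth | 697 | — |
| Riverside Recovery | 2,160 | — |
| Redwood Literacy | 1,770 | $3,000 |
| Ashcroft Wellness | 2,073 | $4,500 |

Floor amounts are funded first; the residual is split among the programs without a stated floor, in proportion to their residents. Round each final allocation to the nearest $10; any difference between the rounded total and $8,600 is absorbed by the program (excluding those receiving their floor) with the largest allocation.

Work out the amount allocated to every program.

North Youth: $270 · Riverside Recovery: $830 · Redwood Literacy: $3,000 · Ashcroft Wellness: $4,500

Fund the minimums — Redwood Literacy $3,000; Ashcroft Wellness $4,500. Residual $1,100.
Residual split over remaining residents 2,857: North Youth 268.36 → $270; Riverside Recovery 831.64 → $830.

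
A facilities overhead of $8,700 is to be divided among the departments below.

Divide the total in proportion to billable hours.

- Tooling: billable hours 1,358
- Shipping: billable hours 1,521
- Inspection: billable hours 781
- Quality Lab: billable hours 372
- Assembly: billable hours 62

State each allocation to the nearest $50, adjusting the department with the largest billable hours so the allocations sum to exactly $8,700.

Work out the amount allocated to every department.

Sum of billable hours: 1,358 + 1,521 + 781 + 372 + 62 = 4,094.
Unrounded shares: Tooling 2,885.83; Shipping 3,232.22; Inspection 1,659.67; Quality Lab 790.52; Assembly 131.75.
Rounded to nearest $50: Tooling $2,900; Shipping $3,250; Inspection $1,650; Quality Lab $800; Assembly $150. Sum = $8,750.
Difference $8,700 − $8,750 = −$50 applied to largest billable hours (Shipping): Shipping becomes $3,200.

Tooling: $2,900 · Shipping: $3,200 · Inspection: $1,650 · Quality Lab: $800 · Assembly: $150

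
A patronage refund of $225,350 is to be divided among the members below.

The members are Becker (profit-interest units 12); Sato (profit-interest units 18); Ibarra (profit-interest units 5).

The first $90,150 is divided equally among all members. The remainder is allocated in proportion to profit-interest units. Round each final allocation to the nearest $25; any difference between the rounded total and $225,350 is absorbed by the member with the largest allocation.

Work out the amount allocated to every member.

Becker: $76,400 · Sato: $99,575 · Ibarra: $49,375

$90,150 shared equally gives $30,050 per member.
Remainder $135,200 by profit-interest units (total 35): Becker 46,354.29 → $46,350; Sato 69,531.43 → $69,525; Ibarra 19,314.29 → $19,325.
Totals: Becker $30,050 + $46,350 = $76,400; Sato $30,050 + $69,525 = $99,575; Ibarra $30,050 + $19,325 = $49,375.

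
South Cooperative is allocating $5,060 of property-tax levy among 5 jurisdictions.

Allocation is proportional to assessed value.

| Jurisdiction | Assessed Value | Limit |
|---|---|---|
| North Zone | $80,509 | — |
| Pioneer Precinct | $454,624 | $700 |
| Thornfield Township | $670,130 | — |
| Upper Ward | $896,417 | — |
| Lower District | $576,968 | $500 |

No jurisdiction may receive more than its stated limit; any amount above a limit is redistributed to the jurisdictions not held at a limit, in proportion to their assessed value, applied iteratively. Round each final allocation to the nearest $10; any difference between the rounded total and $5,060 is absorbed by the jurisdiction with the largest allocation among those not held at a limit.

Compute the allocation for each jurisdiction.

Combined assessed value = 2,678,648.
Proportional shares (ignoring caps): North Zone 152.08; Pioneer Precinct 858.79; Thornfield Township 1,265.88; Upper Ward 1,693.34; Lower District 1,089.90.
Cap binds for Pioneer Precinct ($700), Lower District ($500); balance $3,860 reallocated over remaining assessed value 1,647,056.
Remaining shares: North Zone 188.68 → $190; Thornfield Township 1,570.50 → $1,570; Upper Ward 2,100.82 → $2,100.

North Zone: $190 | Pioneer Precinct: $700 | Thornfield Township: $1,570 | Upper Ward: $2,100 | Lower District: $500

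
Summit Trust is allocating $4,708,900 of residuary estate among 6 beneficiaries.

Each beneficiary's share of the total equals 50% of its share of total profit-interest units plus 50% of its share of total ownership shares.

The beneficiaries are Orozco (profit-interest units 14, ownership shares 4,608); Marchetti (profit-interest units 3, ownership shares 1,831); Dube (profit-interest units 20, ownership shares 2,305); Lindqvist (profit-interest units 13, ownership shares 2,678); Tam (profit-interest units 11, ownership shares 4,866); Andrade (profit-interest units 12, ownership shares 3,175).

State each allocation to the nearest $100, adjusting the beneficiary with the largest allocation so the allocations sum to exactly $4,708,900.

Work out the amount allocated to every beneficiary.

Orozco: $1,009,000 | Marchetti: $318,300 | Dube: $923,900 | Lindqvist: $743,200 | Tam: $943,400 | Andrade: $771,100

Profit-interest units total 73; ownership shares total 19,463.
Composite weights (50% profit-interest units + 50% ownership shares): Orozco 0.2143; Marchetti 0.0676; Dube 0.1962; Lindqvist 0.1578; Tam 0.2003; Andrade 0.1638.
Proportional shares: Orozco 1,008,970.69; Marchetti 318,255.31; Dube 923,891.93; Lindqvist 743,244.77; Tam 943,422.88; Andrade 771,114.40.
Rounded to nearest $100: Orozco $1,009,000; Marchetti $318,300; Dube $923,900; Lindqvist $743,200; Tam $943,400; Andrade $771,100. Sum = $4,708,900.
Rounded total matches; no reconciliation needed.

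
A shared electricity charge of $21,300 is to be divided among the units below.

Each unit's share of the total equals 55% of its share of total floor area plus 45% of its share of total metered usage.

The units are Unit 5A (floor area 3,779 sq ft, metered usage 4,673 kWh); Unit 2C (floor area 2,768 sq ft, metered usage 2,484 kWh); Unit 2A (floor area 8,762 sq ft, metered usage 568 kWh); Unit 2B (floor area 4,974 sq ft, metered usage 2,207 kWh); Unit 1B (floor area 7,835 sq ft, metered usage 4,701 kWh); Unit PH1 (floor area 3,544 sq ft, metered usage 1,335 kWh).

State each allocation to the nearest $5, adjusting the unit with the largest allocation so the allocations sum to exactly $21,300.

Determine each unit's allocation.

Totals — floor area 31,662, metered usage 15,968.
Combined weights (55% floor area + 45% metered usage): Unit 5A 0.1973; Unit 2C 0.1181; Unit 2A 0.1682; Unit 2B 0.1486; Unit 1B 0.2686; Unit PH1 0.0992.
Pro-rata amounts: Unit 5A 4,203.27; Unit 2C 2,515.22; Unit 2A 3,582.91; Unit 2B 3,165.17; Unit 1B 5,720.80; Unit PH1 2,112.64.
After rounding ($5): Unit 5A $4,205; Unit 2C $2,515; Unit 2A $3,585; Unit 2B $3,165; Unit 1B $5,720; Unit PH1 $2,115. Sum = $21,305.
Difference $21,300 − $21,305 = −$5 applied to largest allocation (Unit 1B): Unit 1B becomes $5,715.

Unit 5A: $4,205 · Unit 2C: $2,515 · Unit 2A: $3,585 · Unit 2B: $3,165 · Unit 1B: $5,715 · Unit PH1: $2,115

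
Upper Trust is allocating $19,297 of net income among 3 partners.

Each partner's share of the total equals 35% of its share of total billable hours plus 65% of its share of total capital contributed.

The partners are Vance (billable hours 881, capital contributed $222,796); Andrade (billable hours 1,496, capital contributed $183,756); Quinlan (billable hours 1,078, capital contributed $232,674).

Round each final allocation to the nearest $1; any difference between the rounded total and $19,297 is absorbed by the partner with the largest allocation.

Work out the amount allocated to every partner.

Totals — billable hours 3,455, capital contributed 639,226.
Composite weights (35% billable hours + 65% capital contributed): Vance 0.3158; Andrade 0.3384; Quinlan 0.3458.
Pro-rata amounts: Vance 6,093.97; Andrade 6,530.14; Quinlan 6,672.90.
After rounding ($1): Vance $6,094; Andrade $6,530; Quinlan $6,673. Sum = $19,297.
Rounded total matches; no reconciliation needed.

Vance: $6,094 | Andrade: $6,530 | Quinlan: $6,673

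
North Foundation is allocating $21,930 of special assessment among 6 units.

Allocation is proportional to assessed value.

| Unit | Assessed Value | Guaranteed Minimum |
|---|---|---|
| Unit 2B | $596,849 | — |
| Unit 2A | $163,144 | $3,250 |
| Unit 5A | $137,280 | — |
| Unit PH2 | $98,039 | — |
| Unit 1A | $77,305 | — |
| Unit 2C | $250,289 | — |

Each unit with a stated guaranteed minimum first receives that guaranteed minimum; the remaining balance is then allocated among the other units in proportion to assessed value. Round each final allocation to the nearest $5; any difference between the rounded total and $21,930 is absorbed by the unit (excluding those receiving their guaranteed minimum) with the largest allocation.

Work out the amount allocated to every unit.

Guaranteed amounts: Unit 2A $3,250. Residual $18,680.
Residual split over remaining assessed value 1,159,762: Unit 2B 9,613.30 → $9,615; Unit 5A 2,211.14 → $2,210; Unit PH2 1,579.09 → $1,580; Unit 1A 1,245.13 → $1,245; Unit 2C 4,031.34 → $4,030.

Unit 2B: $9,615 | Unit 2A: $3,250 | Unit 5A: $2,210 | Unit PH2: $1,580 | Unit 1A: $1,245 | Unit 2C: $4,030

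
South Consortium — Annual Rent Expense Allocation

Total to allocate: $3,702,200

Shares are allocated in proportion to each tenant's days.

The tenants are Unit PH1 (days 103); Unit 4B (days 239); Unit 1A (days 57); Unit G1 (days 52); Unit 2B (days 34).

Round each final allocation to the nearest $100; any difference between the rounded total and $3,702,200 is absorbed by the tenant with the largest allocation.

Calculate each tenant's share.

Unit PH1: $786,200 | Unit 4B: $1,824,500 | Unit 1A: $435,100 | Unit G1: $396,900 | Unit 2B: $259,500

Combined days = 485.
Raw shares: Unit PH1 103/485 × $3,702,200 = 786,240.41; Unit 4B 239/485 × $3,702,200 = 1,824,383.09; Unit 1A 57/485 × $3,702,200 = 435,103.92; Unit G1 52/485 × $3,702,200 = 396,936.91; Unit 2B 34/485 × $3,702,200 = 259,535.67.
After rounding ($100): Unit PH1 $786,200; Unit 4B $1,824,400; Unit 1A $435,100; Unit G1 $396,900; Unit 2B $259,500. Sum = $3,702,100.
Difference $3,702,200 − $3,702,100 = +$100 applied to largest allocation (Unit 4B): Unit 4B becomes $1,824,500.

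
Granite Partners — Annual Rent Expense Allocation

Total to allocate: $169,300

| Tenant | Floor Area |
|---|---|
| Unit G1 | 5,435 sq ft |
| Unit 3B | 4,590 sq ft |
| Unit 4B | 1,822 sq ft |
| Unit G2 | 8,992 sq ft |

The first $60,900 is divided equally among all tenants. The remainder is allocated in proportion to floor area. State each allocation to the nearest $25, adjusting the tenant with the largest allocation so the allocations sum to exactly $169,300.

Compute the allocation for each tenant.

First tranche $60,900 split equally: $15,225 each.
Remainder $108,400 by floor area (total 20,839): Unit G1 28,271.70 → $28,275; Unit 3B 23,876.19 → $23,875; Unit 4B 9,477.65 → $9,475; Unit G2 46,774.45 → $46,775.
Totals: Unit G1 $15,225 + $28,275 = $43,500; Unit 3B $15,225 + $23,875 = $39,100; Unit 4B $15,225 + $9,475 = $24,700; Unit G2 $15,225 + $46,775 = $62,000.

Unit G1: $43,500; Unit 3B: $39,100; Unit 4B: $24,700; Unit G2: $62,000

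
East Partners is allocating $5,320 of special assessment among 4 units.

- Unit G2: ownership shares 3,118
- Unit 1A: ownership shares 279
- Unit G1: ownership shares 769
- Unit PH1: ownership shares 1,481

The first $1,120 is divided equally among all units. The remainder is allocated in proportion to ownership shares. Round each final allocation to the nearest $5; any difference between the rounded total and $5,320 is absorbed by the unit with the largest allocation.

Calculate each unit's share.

Unit G2: $2,600 · Unit 1A: $490 · Unit G1: $850 · Unit PH1: $1,380

Equal tier: $1,120 ÷ 4 = $280 apiece.
Remainder $4,200 by ownership shares (total 5,647): Unit G2 2,319.04 → $2,320; Unit 1A 207.51 → $210; Unit G1 571.95 → $570; Unit PH1 1,101.51 → $1,100.
Totals: Unit G2 $280 + $2,320 = $2,600; Unit 1A $280 + $210 = $490; Unit G1 $280 + $570 = $850; Unit PH1 $280 + $1,100 = $1,380.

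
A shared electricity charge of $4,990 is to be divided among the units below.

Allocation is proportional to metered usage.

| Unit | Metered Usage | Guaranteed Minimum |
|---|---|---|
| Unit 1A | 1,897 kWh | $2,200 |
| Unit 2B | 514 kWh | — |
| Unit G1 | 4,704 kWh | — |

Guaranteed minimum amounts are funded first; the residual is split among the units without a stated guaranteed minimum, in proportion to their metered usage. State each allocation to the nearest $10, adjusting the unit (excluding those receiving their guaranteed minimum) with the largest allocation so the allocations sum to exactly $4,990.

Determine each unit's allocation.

Unit 1A: $2,200 · Unit 2B: $270 · Unit G1: $2,520

Fund the minimums — Unit 1A $2,200. Remaining pool $2,790.
Remaining pool split over remaining metered usage 5,218: Unit 2B 274.83 → $270; Unit G1 2,515.17 → $2,520.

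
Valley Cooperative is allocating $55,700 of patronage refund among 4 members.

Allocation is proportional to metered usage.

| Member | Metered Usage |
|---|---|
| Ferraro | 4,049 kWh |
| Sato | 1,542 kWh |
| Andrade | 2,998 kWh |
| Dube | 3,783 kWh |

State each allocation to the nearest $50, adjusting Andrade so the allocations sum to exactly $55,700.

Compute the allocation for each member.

Metered usage total: 12,372.
Unrounded shares: Ferraro 4,049/12,372 × $55,700 = 18,229.01; Sato 1,542/12,372 × $55,700 = 6,942.24; Andrade 2,998/12,372 × $55,700 = 13,497.30; Dube 3,783/12,372 × $55,700 = 17,031.45.
After rounding ($50): Ferraro $18,250; Sato $6,950; Andrade $13,500; Dube $17,050. Sum = $55,750.
Difference $55,700 − $55,750 = −$50 applied to Andrade: Andrade becomes $13,450.

Ferraro: $18,250; Sato: $6,950; Andrade: $13,450; Dube: $17,050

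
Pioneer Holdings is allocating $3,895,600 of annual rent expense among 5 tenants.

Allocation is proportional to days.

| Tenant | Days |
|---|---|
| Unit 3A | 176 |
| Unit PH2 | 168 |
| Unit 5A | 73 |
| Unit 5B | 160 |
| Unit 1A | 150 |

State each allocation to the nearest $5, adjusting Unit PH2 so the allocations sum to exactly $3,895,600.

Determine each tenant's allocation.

Unit 3A: $943,090 · Unit PH2: $900,215 · Unit 5A: $391,170 · Unit 5B: $857,355 · Unit 1A: $803,770

Days total: 727.
Unrounded shares: Unit 3A 176/727 × $3,895,600 = 943,088.86; Unit PH2 168/727 × $3,895,600 = 900,221.18; Unit 5A 73/727 × $3,895,600 = 391,167.54; Unit 5B 160/727 × $3,895,600 = 857,353.51; Unit 1A 150/727 × $3,895,600 = 803,768.91.
At nearest $5: Unit 3A $943,090; Unit PH2 $900,220; Unit 5A $391,170; Unit 5B $857,355; Unit 1A $803,770. Sum = $3,895,605.
Difference $3,895,600 − $3,895,605 = −$5 applied to Unit PH2: Unit PH2 becomes $900,215.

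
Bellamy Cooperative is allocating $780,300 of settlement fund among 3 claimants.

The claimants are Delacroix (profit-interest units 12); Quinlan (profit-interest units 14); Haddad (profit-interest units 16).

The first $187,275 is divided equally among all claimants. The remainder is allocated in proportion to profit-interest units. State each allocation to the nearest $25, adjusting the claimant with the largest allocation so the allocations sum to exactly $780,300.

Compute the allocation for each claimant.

$187,275 shared equally gives $62,425 per claimant.
Remainder $593,025 by profit-interest units (total 42): Delacroix 169,435.71 → $169,425; Quinlan 197,675.00 → $197,675; Haddad 225,914.29 → $225,925.
Totals: Delacroix $62,425 + $169,425 = $231,850; Quinlan $62,425 + $197,675 = $260,100; Haddad $62,425 + $225,925 = $288,350.

Delacroix: $231,850 | Quinlan: $260,100 | Haddad: $288,350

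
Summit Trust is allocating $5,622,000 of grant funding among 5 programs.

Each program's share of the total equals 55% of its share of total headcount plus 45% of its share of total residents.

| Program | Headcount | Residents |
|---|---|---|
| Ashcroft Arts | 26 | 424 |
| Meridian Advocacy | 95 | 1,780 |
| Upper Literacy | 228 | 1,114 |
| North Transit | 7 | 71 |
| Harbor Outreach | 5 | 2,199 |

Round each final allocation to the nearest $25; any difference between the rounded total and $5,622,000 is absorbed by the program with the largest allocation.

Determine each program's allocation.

Totals — headcount 361, residents 5,588.
Combined weights (55% headcount + 45% residents): Ashcroft Arts 0.0738; Meridian Advocacy 0.2881; Upper Literacy 0.4371; North Transit 0.0164; Harbor Outreach 0.1847.
Raw shares: Ashcroft Arts 414,660.64; Meridian Advocacy 1,619,584.18; Upper Literacy 2,457,255.41; North Transit 92,102.02; Harbor Outreach 1,038,397.75.
At nearest $25: Ashcroft Arts $414,650; Meridian Advocacy $1,619,575; Upper Literacy $2,457,250; North Transit $92,100; Harbor Outreach $1,038,400. Sum = $5,621,975.
Difference $5,622,000 − $5,621,975 = +$25 applied to largest allocation (Upper Literacy): Upper Literacy becomes $2,457,275.

Ashcroft Arts: $414,650 · Meridian Advocacy: $1,619,575 · Upper Literacy: $2,457,275 · North Transit: $92,100 · Harbor Outreach: $1,038,400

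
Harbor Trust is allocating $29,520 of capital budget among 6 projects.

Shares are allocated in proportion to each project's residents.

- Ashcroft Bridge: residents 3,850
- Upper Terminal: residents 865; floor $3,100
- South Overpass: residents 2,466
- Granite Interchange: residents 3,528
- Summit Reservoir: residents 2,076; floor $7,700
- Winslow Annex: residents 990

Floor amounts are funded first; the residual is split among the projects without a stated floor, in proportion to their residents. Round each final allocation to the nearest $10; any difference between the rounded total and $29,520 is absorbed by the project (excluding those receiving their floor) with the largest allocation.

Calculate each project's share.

Ashcroft Bridge: $6,650 | Upper Terminal: $3,100 | South Overpass: $4,260 | Granite Interchange: $6,100 | Summit Reservoir: $7,700 | Winslow Annex: $1,710

Guaranteed amounts: Upper Terminal $3,100; Summit Reservoir $7,700. Remaining pool $18,720.
Remaining pool split over remaining residents 10,834: Ashcroft Bridge 6,652.39 → $6,650; South Overpass 4,260.99 → $4,260; Granite Interchange 6,096.01 → $6,100; Winslow Annex 1,710.61 → $1,710.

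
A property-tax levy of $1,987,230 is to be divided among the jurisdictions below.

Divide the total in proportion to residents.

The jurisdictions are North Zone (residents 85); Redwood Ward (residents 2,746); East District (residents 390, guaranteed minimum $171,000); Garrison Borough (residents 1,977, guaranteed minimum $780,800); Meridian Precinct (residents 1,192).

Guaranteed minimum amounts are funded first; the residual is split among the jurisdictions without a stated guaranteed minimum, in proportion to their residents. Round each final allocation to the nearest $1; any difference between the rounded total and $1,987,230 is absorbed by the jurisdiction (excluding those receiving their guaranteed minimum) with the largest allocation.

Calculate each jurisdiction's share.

Minimums first: East District $171,000; Garrison Borough $780,800. Remaining pool $1,035,430.
Remaining pool split over remaining residents 4,023: North Zone 21,877.09 → $21,877; Redwood Ward 706,758.83 → $706,759; Meridian Precinct 306,794.07 → $306,794.

North Zone: $21,877; Redwood Ward: $706,759; East District: $171,000; Garrison Borough: $780,800; Meridian Precinct: $306,794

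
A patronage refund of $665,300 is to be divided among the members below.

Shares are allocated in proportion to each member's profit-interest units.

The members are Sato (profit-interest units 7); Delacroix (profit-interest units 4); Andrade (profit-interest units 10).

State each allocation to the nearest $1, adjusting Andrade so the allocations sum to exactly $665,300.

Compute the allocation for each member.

Profit-interest units total: 21.
Unrounded shares: Sato 7/21 × $665,300 = 221,766.67; Delacroix 4/21 × $665,300 = 126,723.81; Andrade 10/21 × $665,300 = 316,809.52.
After rounding ($1): Sato $221,767; Delacroix $126,724; Andrade $316,810. Sum = $665,301.
Difference $665,300 − $665,301 = −$1 applied to Andrade: Andrade becomes $316,809.

Sato: $221,767; Delacroix: $126,724; Andrade: $316,809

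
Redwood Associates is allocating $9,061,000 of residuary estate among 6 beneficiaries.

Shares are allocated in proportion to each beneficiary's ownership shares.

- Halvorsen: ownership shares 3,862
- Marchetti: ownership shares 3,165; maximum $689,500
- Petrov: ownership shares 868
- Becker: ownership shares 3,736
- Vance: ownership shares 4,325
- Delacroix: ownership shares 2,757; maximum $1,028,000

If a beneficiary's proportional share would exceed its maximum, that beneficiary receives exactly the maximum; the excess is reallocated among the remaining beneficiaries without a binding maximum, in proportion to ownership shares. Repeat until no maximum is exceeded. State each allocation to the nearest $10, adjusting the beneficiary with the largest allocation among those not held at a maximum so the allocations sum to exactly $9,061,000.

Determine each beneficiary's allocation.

Combined ownership shares = 18,713.
Pro-rata shares before constraints: Halvorsen 1,870,014.54; Marchetti 1,532,520.97; Petrov 420,293.27; Becker 1,809,004.22; Vance 2,094,203.23; Delacroix 1,334,963.77.
Cap binds for Marchetti ($689,500), Delacroix ($1,028,000); remaining pool $7,343,500 reallocated over remaining ownership shares 12,791.
Shares after redistribution: Halvorsen 2,217,230.63 → $2,217,230; Petrov 498,331.48 → $498,330; Becker 2,144,892.19 → $2,144,890; Vance 2,483,045.70 → $2,483,050.

Halvorsen: $2,217,230; Marchetti: $689,500; Petrov: $498,330; Becker: $2,144,890; Vance: $2,483,050; Delacroix: $1,028,000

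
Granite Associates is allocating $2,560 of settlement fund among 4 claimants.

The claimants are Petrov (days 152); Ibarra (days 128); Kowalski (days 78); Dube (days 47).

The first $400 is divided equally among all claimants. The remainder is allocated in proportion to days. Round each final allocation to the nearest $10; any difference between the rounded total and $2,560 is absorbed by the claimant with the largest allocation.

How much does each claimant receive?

Petrov: $910; Ibarra: $780; Kowalski: $520; Dube: $350

First tranche $400 split equally: $100 each.
Remainder $2,160 by days (total 405): Petrov 810.67 → $810; Ibarra 682.67 → $680; Kowalski 416.00 → $420; Dube 250.67 → $250.
Totals: Petrov $100 + $810 = $910; Ibarra $100 + $680 = $780; Kowalski $100 + $420 = $520; Dube $100 + $250 = $350.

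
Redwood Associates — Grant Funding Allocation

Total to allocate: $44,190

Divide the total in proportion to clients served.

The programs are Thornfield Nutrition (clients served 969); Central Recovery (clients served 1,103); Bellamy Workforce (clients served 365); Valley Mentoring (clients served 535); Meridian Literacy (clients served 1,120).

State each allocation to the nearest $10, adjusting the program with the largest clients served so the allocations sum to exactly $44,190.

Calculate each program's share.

Thornfield Nutrition: $10,460; Central Recovery: $11,910; Bellamy Workforce: $3,940; Valley Mentoring: $5,780; Meridian Literacy: $12,100

Clients served total: 969 + 1,103 + 365 + 535 + 1,120 = 4,092.
Unrounded shares: Thornfield Nutrition 10,464.35; Central Recovery 11,911.43; Bellamy Workforce 3,941.68; Valley Mentoring 5,777.53; Meridian Literacy 12,095.01.
Rounded to nearest $10: Thornfield Nutrition $10,460; Central Recovery $11,910; Bellamy Workforce $3,940; Valley Mentoring $5,780; Meridian Literacy $12,100. Sum = $44,190.
Rounded total matches; no reconciliation needed.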